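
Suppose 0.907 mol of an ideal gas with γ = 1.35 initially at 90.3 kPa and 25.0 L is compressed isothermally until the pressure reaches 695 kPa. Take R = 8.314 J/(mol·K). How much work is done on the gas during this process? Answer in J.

4610 J

T₁ = P₁V₁/(nR) = 90.3×25.0/(0.907×8.314) = 299 K.
Isothermal: T stays 299 K; PV = const ⇒ V₂ = 3.25 L, P₂ = 695 kPa.
W = nRT ln(V₂/V₁) = 0.907×8.314×299×ln(0.130) = -4610 J.
Work done on the gas = −W_by = 4610 J.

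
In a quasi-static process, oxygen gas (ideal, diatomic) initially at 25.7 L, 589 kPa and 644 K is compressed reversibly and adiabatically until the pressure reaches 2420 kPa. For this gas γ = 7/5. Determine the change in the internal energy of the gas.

n = P₁V₁/(RT₁) = 589×25.7/(8.314×644) = 2.83 mol.
Adiabatic: T₂/T₁ = (P₂/P₁)^((γ−1)/γ) ⇒ T₂ = 644×(4.11)^0.286 = 964 K; V₂ = 9.37 L.
For an ideal gas ΔU = nCvΔT with Cv = (5/2)R = 20.8 J/(mol·K).
ΔU = 2.83×20.8×(964−644) = 18800 J.

18800 J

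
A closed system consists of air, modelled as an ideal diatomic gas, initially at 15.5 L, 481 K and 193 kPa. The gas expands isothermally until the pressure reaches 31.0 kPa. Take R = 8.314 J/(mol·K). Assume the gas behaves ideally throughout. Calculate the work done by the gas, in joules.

n = P₁V₁/(RT₁) = 193×15.5/(8.314×481) = 0.748 mol.
Isothermal: T stays 481 K; PV = const ⇒ V₂ = 96.5 L, P₂ = 31.0 kPa.
W = nRT ln(V₂/V₁) = 0.748×8.314×481×ln(6.23) = 5470 J.

5470 J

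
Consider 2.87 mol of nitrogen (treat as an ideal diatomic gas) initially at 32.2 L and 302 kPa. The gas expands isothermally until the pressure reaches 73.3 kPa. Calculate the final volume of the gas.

T₁ = P₁V₁/(nR) = 302×32.2/(2.87×8.314) = 408 K.
Isothermal: T stays 408 K; PV = const ⇒ V₂ = 133 L, P₂ = 73.3 kPa.

133 L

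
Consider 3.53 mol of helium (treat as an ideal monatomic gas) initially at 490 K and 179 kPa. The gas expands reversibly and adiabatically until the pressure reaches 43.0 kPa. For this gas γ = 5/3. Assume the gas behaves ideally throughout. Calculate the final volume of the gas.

V₁ = nRT₁/P₁ = 3.53×8.314×490/179 = 80.3 L.
Adiabatic: T₂/T₁ = (P₂/P₁)^((γ−1)/γ) ⇒ T₂ = 490×(0.240)^0.400 = 277 K; V₂ = 189 L.

189 L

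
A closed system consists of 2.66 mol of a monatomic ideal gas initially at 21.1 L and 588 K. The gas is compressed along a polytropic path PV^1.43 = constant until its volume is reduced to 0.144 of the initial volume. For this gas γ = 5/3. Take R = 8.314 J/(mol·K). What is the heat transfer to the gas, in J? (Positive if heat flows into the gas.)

-14000 J

P₁ = nRT₁/V₁ = 2.66×8.314×588/21.1 = 616 kPa.
Polytropic n=1.43: T₂ = T₁(V₁/V₂)^(n−1) = 588×(6.94)^0.43 = 1350 K; P₂ = P₁(V₁/V₂)^n = 9850 kPa.
W = (P₁V₁−P₂V₂)/(n−1) = (616×21.1−9850×3.04)/0.43 = -39300 J.
ΔU = nCvΔT = 2.66×12.5×(1350−588) = 25400 J.
Q = ΔU + W = -14000 J.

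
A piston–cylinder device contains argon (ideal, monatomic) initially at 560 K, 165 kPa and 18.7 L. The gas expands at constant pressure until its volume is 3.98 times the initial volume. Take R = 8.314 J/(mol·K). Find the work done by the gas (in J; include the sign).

9190 J

n = P₁V₁/(RT₁) = 165×18.7/(8.314×560) = 0.663 mol.
Isobaric: P stays 165 kPa; V/T = const ⇒ T₂ = 2230 K, V₂ = 74.4 L.
W = PΔV = 165×(74.4−18.7) kPa·L = 9190 J.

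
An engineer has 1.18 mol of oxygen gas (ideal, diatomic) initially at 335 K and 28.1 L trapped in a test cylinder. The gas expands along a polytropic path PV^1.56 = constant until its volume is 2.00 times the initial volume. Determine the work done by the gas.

1890 J

P₁ = nRT₁/V₁ = 1.18×8.314×335/28.1 = 117 kPa.
Polytropic n=1.56: T₂ = T₁(V₁/V₂)^(n−1) = 335×(0.500)^0.56 = 227 K; P₂ = P₁(V₁/V₂)^n = 39.7 kPa.
W = (P₁V₁−P₂V₂)/(n−1) = (117×28.1−39.7×56.2)/0.56 = 1890 J.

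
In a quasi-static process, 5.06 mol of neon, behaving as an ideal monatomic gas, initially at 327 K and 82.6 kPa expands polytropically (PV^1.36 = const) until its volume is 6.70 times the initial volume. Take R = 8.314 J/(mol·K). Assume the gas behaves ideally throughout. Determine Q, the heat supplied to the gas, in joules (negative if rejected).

V₁ = nRT₁/P₁ = 5.06×8.314×327/82.6 = 167 L.
Polytropic n=1.36: T₂ = T₁(V₁/V₂)^(n−1) = 327×(0.149)^0.36 = 165 K; P₂ = P₁(V₁/V₂)^n = 6.22 kPa.
W = (P₁V₁−P₂V₂)/(n−1) = (82.6×167−6.22×1120)/0.36 = 18900 J.
ΔU = nCvΔT = 5.06×12.5×(165−327) = -10200 J.
Q = ΔU + W = 8710 J.

8710 J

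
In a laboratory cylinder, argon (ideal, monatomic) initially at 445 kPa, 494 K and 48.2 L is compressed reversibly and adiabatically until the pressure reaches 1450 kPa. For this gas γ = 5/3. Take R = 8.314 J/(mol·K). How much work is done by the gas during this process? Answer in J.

-19400 J

n = P₁V₁/(RT₁) = 445×48.2/(8.314×494) = 5.22 mol.
Adiabatic: T₂/T₁ = (P₂/P₁)^((γ−1)/γ) ⇒ T₂ = 494×(3.26)^0.400 = 792 K; V₂ = 23.7 L.
ΔU = nCvΔT = 5.22×12.5×(792−494) = 19400 J.
Q = 0 for an adiabatic process, so W = −ΔU = -19400 J.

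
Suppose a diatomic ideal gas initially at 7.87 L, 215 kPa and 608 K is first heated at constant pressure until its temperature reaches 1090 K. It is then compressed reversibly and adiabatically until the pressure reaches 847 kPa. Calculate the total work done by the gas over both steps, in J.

-2300 J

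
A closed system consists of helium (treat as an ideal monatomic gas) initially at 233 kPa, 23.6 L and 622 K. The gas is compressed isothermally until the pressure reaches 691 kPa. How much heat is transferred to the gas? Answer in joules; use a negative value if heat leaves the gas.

n = P₁V₁/(RT₁) = 233×23.6/(8.314×622) = 1.06 mol.
Isothermal: T stays 622 K; PV = const ⇒ V₂ = 7.96 L, P₂ = 691 kPa.
ΔU = 0 (ideal gas, T constant).
W = nRT ln(V₂/V₁) = 1.06×8.314×622×ln(0.337) = -5980 J.
Q = ΔU + W = -5980 J.

-5980 J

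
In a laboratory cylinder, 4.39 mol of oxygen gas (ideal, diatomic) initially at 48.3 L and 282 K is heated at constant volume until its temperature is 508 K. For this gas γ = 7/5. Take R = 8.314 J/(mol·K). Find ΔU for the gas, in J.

P₁ = nRT₁/V₁ = 4.39×8.314×282/48.3 = 213 kPa.
Isochoric: V stays 48.3 L; P/T = const ⇒ T₂ = 508 K, P₂ = 384 kPa.
For an ideal gas ΔU = nCvΔT with Cv = (5/2)R = 20.8 J/(mol·K).
ΔU = 4.39×20.8×(508−282) = 20600 J.

20600 J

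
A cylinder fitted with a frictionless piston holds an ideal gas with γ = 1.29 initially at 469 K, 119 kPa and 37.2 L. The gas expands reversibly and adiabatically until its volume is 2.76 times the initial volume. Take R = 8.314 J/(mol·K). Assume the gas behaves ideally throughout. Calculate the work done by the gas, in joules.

3890 J

n = P₁V₁/(RT₁) = 119×37.2/(8.314×469) = 1.14 mol.
Adiabatic: TV^(γ−1) = const ⇒ T₂ = 469×(0.362)^0.290 = 349 K; PV^γ = const ⇒ P₂ = 32.1 kPa.
ΔU = nCvΔT = 1.14×28.7×(349−469) = -3890 J.
Q = 0 for an adiabatic process, so W = −ΔU = 3890 J.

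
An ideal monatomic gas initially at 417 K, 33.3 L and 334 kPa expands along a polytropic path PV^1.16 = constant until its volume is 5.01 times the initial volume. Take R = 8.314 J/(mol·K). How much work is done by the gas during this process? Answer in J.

n = P₁V₁/(RT₁) = 334×33.3/(8.314×417) = 3.21 mol.
Polytropic n=1.16: T₂ = T₁(V₁/V₂)^(n−1) = 417×(0.200)^0.16 = 322 K; P₂ = P₁(V₁/V₂)^n = 51.5 kPa.
W = (P₁V₁−P₂V₂)/(n−1) = (334×33.3−51.5×167)/0.16 = 15800 J.

15800 J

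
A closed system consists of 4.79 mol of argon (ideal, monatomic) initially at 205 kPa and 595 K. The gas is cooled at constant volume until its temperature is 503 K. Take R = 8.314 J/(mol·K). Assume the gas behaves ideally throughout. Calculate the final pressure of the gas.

173 kPa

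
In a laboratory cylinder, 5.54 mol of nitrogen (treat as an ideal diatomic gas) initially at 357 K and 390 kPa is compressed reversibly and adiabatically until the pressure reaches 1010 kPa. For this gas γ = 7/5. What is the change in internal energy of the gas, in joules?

12800 J

V₁ = nRT₁/P₁ = 5.54×8.314×357/390 = 42.2 L.
Adiabatic: T₂/T₁ = (P₂/P₁)^((γ−1)/γ) ⇒ T₂ = 357×(2.59)^0.286 = 469 K; V₂ = 21.4 L.
For an ideal gas ΔU = nCvΔT with Cv = (5/2)R = 20.8 J/(mol·K).
ΔU = 5.54×20.8×(469−357) = 12800 J.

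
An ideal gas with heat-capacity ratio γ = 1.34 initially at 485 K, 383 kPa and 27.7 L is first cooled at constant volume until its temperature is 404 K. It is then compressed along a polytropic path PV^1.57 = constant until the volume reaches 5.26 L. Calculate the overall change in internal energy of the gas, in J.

35800 J

n = P₁V₁/(RT₁) = 383×27.7/(8.314×485) = 2.63 mol.
Step 1 — Isochoric: V stays 27.7 L; P/T = const ⇒ T₂ = 404 K, P₂ = 319 kPa.
W = 0 (no volume change).
ΔU = nCvΔT = 2.63×24.5×(404−485) = -5210 J.
Q = ΔU = -5210 J.
State after step 1: P = 319 kPa, V = 27.7 L, T = 404 K.
Step 2 — Polytropic n=1.57: T₂ = T₁(V₁/V₂)^(n−1) = 404×(5.27)^0.57 = 1040 K; P₂ = P₁(V₁/V₂)^n = 4330 kPa.
W = (P₁V₁−P₂V₂)/(n−1) = (319×27.7−4330×5.26)/0.57 = -24500 J.
ΔU = nCvΔT = 2.63×24.5×(1040−404) = 41000 J.
Q = ΔU + W = 16500 J.
Net over both steps: W = -24500 J, Q = 11300 J, ΔU = 35800 J.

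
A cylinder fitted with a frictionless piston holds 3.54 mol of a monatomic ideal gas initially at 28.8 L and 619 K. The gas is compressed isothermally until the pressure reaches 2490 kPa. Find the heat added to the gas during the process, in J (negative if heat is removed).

-25000 J

P₁ = nRT₁/V₁ = 3.54×8.314×619/28.8 = 633 kPa.
Isothermal: T stays 619 K; PV = const ⇒ V₂ = 7.32 L, P₂ = 2490 kPa.
ΔU = 0 (ideal gas, T constant).
W = nRT ln(V₂/V₁) = 3.54×8.314×619×ln(0.254) = -25000 J.
Q = ΔU + W = -25000 J.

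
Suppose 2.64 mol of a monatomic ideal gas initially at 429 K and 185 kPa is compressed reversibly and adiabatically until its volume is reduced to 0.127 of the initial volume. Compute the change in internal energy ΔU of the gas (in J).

V₁ = nRT₁/P₁ = 2.64×8.314×429/185 = 50.9 L.
Adiabatic: TV^(γ−1) = const ⇒ T₂ = 429×(7.87)^0.667 = 1700 K; PV^γ = const ⇒ P₂ = 5770 kPa.
For an ideal gas ΔU = nCvΔT with Cv = (3/2)R = 12.5 J/(mol·K).
ΔU = 2.64×12.5×(1700−429) = 41800 J.

41800 J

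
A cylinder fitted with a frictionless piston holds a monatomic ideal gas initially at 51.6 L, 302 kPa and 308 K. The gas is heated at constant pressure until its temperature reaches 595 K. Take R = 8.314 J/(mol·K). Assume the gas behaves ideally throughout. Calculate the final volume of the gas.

99.7 L

Isobaric: P stays 302 kPa; V/T = const ⇒ T₂ = 595 K, V₂ = 99.7 L.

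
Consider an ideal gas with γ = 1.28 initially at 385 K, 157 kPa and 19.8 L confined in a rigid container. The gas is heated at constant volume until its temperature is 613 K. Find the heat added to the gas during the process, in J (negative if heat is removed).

6570 J

n = P₁V₁/(RT₁) = 157×19.8/(8.314×385) = 0.971 mol.
Isochoric: V stays 19.8 L; P/T = const ⇒ T₂ = 613 K, P₂ = 250 kPa.
W = 0 (no volume change).
ΔU = nCvΔT = 0.971×29.7×(613−385) = 6570 J.
Q = ΔU = 6570 J.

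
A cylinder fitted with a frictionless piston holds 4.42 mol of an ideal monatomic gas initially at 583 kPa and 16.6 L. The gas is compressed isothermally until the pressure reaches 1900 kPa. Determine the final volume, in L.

T₁ = P₁V₁/(nR) = 583×16.6/(4.42×8.314) = 263 K.
Isothermal: T stays 263 K; PV = const ⇒ V₂ = 5.09 L, P₂ = 1900 kPa.

5.09 L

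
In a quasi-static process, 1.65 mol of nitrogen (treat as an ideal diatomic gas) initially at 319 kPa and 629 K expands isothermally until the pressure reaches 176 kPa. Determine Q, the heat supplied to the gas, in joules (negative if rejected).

5130 J

V₁ = nRT₁/P₁ = 1.65×8.314×629/319 = 27.0 L.
Isothermal: T stays 629 K; PV = const ⇒ V₂ = 49.0 L, P₂ = 176 kPa.
ΔU = 0 (ideal gas, T constant).
W = nRT ln(V₂/V₁) = 1.65×8.314×629×ln(1.81) = 5130 J.
Q = ΔU + W = 5130 J.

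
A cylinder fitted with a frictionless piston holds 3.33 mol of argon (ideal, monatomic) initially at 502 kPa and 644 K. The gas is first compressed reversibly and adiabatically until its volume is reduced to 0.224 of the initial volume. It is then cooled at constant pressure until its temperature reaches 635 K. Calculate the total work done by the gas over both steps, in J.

-76500 J

V₁ = nRT₁/P₁ = 3.33×8.314×644/502 = 35.5 L.
Step 1 — Adiabatic: TV^(γ−1) = const ⇒ T₂ = 644×(4.46)^0.667 = 1750 K; PV^γ = const ⇒ P₂ = 6080 kPa.
ΔU = nCvΔT = 3.33×12.5×(1750−644) = 45800 J.
Q = 0 for an adiabatic process, so W = −ΔU = -45800 J.
State after step 1: P = 6080 kPa, V = 7.96 L, T = 1750 K.
Step 2 — Isobaric: P stays 6080 kPa; V/T = const ⇒ T₂ = 635 K, V₂ = 2.89 L.
W = PΔV = 6080×(2.89−7.96) kPa·L = -30800 J.
ΔU = nCvΔT = 3.33×12.5×(635−1750) = -46100 J.
Q = ΔU + W = nCpΔT = -76900 J.
Net over both steps: W = -76500 J, Q = -76900 J, ΔU = -374 J.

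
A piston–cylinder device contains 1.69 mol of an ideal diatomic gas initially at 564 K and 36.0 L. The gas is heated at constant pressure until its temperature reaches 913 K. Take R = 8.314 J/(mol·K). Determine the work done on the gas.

P₁ = nRT₁/V₁ = 1.69×8.314×564/36.0 = 220 kPa.
Isobaric: P stays 220 kPa; V/T = const ⇒ T₂ = 913 K, V₂ = 58.3 L.
W = PΔV = 220×(58.3−36.0) kPa·L = 4900 J.
Work done on the gas = −W_by = -4900 J.

-4900 J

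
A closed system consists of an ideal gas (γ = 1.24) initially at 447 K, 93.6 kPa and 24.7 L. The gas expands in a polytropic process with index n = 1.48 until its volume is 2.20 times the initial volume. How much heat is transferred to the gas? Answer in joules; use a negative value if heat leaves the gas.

n = P₁V₁/(RT₁) = 93.6×24.7/(8.314×447) = 0.622 mol.
Polytropic n=1.48: T₂ = T₁(V₁/V₂)^(n−1) = 447×(0.455)^0.48 = 306 K; P₂ = P₁(V₁/V₂)^n = 29.1 kPa.
W = (P₁V₁−P₂V₂)/(n−1) = (93.6×24.7−29.1×54.3)/0.48 = 1520 J.
ΔU = nCvΔT = 0.622×34.6×(306−447) = -3040 J.
Q = ΔU + W = -1520 J.

-1520 J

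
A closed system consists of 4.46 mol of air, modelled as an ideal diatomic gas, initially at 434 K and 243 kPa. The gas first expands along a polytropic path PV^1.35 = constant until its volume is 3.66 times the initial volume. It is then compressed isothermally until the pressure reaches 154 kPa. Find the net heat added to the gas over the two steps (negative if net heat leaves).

V₁ = nRT₁/P₁ = 4.46×8.314×434/243 = 66.2 L.
Step 1 — Polytropic n=1.35: T₂ = T₁(V₁/V₂)^(n−1) = 434×(0.273)^0.35 = 276 K; P₂ = P₁(V₁/V₂)^n = 42.2 kPa.
W = (P₁V₁−P₂V₂)/(n−1) = (243×66.2−42.2×242)/0.35 = 16800 J.
ΔU = nCvΔT = 4.46×20.8×(276−434) = -14700 J.
Q = ΔU + W = 2100 J.
State after step 1: P = 42.2 kPa, V = 242 L, T = 276 K.
Step 2 — Isothermal: T stays 276 K; PV = const ⇒ V₂ = 66.4 L, P₂ = 154 kPa.
ΔU = 0 (ideal gas, T constant).
W = nRT ln(V₂/V₁) = 4.46×8.314×276×ln(0.274) = -13200 J.
Q = ΔU + W = -13200 J.
Net over both steps: W = 3540 J, Q = -11100 J, ΔU = -14700 J.

-11100 J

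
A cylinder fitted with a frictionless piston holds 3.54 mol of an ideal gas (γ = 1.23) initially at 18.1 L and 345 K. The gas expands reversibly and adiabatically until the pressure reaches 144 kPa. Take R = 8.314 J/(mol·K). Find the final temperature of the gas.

268 K

P₁ = nRT₁/V₁ = 3.54×8.314×345/18.1 = 561 kPa.
Adiabatic: T₂/T₁ = (P₂/P₁)^((γ−1)/γ) ⇒ T₂ = 345×(0.257)^0.187 = 268 K; V₂ = 54.7 L.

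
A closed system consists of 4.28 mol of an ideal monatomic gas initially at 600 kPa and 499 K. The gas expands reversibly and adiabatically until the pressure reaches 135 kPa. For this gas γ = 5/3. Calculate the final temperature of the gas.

V₁ = nRT₁/P₁ = 4.28×8.314×499/600 = 29.6 L.
Adiabatic: T₂/T₁ = (P₂/P₁)^((γ−1)/γ) ⇒ T₂ = 499×(0.225)^0.400 = 275 K; V₂ = 72.4 L.

275 K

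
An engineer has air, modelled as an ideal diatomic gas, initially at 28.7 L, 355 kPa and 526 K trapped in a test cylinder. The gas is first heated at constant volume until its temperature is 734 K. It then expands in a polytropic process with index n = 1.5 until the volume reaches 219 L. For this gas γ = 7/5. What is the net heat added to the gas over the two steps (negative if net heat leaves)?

5540 J

n = P₁V₁/(RT₁) = 355×28.7/(8.314×526) = 2.33 mol.
Step 1 — Isochoric: V stays 28.7 L; P/T = const ⇒ T₂ = 734 K, P₂ = 495 kPa.
W = 0 (no volume change).
ΔU = nCvΔT = 2.33×20.8×(734−526) = 10100 J.
Q = ΔU = 10100 J.
State after step 1: P = 495 kPa, V = 28.7 L, T = 734 K.
Step 2 — Polytropic n=1.5: T₂ = T₁(V₁/V₂)^(n−1) = 734×(0.131)^0.50 = 266 K; P₂ = P₁(V₁/V₂)^n = 23.5 kPa.
W = (P₁V₁−P₂V₂)/(n−1) = (495×28.7−23.5×219)/0.50 = 18100 J.
ΔU = nCvΔT = 2.33×20.8×(266−734) = -22700 J.
Q = ΔU + W = -4540 J.
Net over both steps: W = 18100 J, Q = 5540 J, ΔU = -12600 J.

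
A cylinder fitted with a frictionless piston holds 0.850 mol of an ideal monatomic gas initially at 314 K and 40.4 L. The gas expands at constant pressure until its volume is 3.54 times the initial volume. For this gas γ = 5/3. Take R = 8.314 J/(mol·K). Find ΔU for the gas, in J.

8450 J

P₁ = nRT₁/V₁ = 0.850×8.314×314/40.4 = 54.9 kPa.
Isobaric: P stays 54.9 kPa; V/T = const ⇒ T₂ = 1110 K, V₂ = 143 L.
For an ideal gas ΔU = nCvΔT with Cv = (3/2)R = 12.5 J/(mol·K).
ΔU = 0.850×12.5×(1110−314) = 8450 J.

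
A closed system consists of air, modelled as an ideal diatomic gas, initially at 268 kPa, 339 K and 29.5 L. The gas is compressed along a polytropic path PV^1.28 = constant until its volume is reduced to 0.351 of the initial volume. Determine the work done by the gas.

n = P₁V₁/(RT₁) = 268×29.5/(8.314×339) = 2.81 mol.
Polytropic n=1.28: T₂ = T₁(V₁/V₂)^(n−1) = 339×(2.85)^0.28 = 454 K; P₂ = P₁(V₁/V₂)^n = 1020 kPa.
W = (P₁V₁−P₂V₂)/(n−1) = (268×29.5−1020×10.4)/0.28 = -9620 J.

-9620 J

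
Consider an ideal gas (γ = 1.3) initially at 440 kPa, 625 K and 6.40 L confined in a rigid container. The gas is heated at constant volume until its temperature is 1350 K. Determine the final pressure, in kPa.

950 kPa

Isochoric: V stays 6.40 L; P/T = const ⇒ T₂ = 1350 K, P₂ = 950 kPa.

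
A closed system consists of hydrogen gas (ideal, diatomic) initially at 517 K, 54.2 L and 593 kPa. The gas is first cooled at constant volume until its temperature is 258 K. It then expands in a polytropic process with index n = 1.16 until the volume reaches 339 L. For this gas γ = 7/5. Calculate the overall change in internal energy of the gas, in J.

n = P₁V₁/(RT₁) = 593×54.2/(8.314×517) = 7.48 mol.
Step 1 — Isochoric: V stays 54.2 L; P/T = const ⇒ T₂ = 258 K, P₂ = 296 kPa.
W = 0 (no volume change).
ΔU = nCvΔT = 7.48×20.8×(258−517) = -40300 J.
Q = ΔU = -40300 J.
State after step 1: P = 296 kPa, V = 54.2 L, T = 258 K.
Step 2 — Polytropic n=1.16: T₂ = T₁(V₁/V₂)^(n−1) = 258×(0.160)^0.16 = 192 K; P₂ = P₁(V₁/V₂)^n = 35.3 kPa.
W = (P₁V₁−P₂V₂)/(n−1) = (296×54.2−35.3×339)/0.16 = 25500 J.
ΔU = nCvΔT = 7.48×20.8×(192−258) = -10200 J.
Q = ΔU + W = 15300 J.
Net over both steps: W = 25500 J, Q = -25000 J, ΔU = -50400 J.

-50400 J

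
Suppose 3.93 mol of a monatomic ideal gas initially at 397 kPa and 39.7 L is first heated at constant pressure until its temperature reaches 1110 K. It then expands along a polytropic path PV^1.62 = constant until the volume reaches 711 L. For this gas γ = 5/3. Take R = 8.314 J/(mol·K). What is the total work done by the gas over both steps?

T₁ = P₁V₁/(nR) = 397×39.7/(3.93×8.314) = 482 K.
Step 1 — Isobaric: P stays 397 kPa; V/T = const ⇒ T₂ = 1110 K, V₂ = 91.4 L.
W = PΔV = 397×(91.4−39.7) kPa·L = 20500 J.
ΔU = nCvΔT = 3.93×12.5×(1110−482) = 30800 J.
Q = ΔU + W = nCpΔT = 51300 J.
State after step 1: P = 397 kPa, V = 91.4 L, T = 1110 K.
Step 2 — Polytropic n=1.62: T₂ = T₁(V₁/V₂)^(n−1) = 1110×(0.128)^0.62 = 311 K; P₂ = P₁(V₁/V₂)^n = 14.3 kPa.
W = (P₁V₁−P₂V₂)/(n−1) = (397×91.4−14.3×711)/0.62 = 42100 J.
ΔU = nCvΔT = 3.93×12.5×(311−1110) = -39200 J.
Q = ΔU + W = 2950 J.
Net over both steps: W = 62600 J, Q = 54200 J, ΔU = -8400 J.

62600 J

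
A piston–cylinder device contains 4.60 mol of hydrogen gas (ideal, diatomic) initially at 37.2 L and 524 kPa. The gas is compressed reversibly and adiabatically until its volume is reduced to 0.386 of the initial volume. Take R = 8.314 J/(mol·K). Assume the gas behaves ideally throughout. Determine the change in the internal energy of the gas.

T₁ = P₁V₁/(nR) = 524×37.2/(4.60×8.314) = 510 K.
Adiabatic: TV^(γ−1) = const ⇒ T₂ = 510×(2.59)^0.400 = 746 K; PV^γ = const ⇒ P₂ = 1990 kPa.
For an ideal gas ΔU = nCvΔT with Cv = (5/2)R = 20.8 J/(mol·K).
ΔU = 4.60×20.8×(746−510) = 22600 J.

22600 J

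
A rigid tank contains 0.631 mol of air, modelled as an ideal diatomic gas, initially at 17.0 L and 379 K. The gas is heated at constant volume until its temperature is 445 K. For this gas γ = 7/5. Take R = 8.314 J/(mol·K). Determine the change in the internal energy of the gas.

P₁ = nRT₁/V₁ = 0.631×8.314×379/17.0 = 117 kPa.
Isochoric: V stays 17.0 L; P/T = const ⇒ T₂ = 445 K, P₂ = 137 kPa.
For an ideal gas ΔU = nCvΔT with Cv = (5/2)R = 20.8 J/(mol·K).
ΔU = 0.631×20.8×(445−379) = 866 J.

866 J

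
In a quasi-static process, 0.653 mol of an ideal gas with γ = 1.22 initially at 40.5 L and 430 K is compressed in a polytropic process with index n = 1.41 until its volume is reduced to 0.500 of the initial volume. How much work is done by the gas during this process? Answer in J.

P₁ = nRT₁/V₁ = 0.653×8.314×430/40.5 = 57.6 kPa.
Polytropic n=1.41: T₂ = T₁(V₁/V₂)^(n−1) = 430×(2.00)^0.41 = 571 K; P₂ = P₁(V₁/V₂)^n = 153 kPa.
W = (P₁V₁−P₂V₂)/(n−1) = (57.6×40.5−153×20.2)/0.41 = -1870 J.

-1870 J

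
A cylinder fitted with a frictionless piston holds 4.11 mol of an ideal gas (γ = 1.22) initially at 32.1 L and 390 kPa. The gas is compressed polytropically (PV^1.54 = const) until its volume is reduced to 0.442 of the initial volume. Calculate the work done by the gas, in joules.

T₁ = P₁V₁/(nR) = 390×32.1/(4.11×8.314) = 366 K.
Polytropic n=1.54: T₂ = T₁(V₁/V₂)^(n−1) = 366×(2.26)^0.54 = 569 K; P₂ = P₁(V₁/V₂)^n = 1370 kPa.
W = (P₁V₁−P₂V₂)/(n−1) = (390×32.1−1370×14.2)/0.54 = -12800 J.

-12800 J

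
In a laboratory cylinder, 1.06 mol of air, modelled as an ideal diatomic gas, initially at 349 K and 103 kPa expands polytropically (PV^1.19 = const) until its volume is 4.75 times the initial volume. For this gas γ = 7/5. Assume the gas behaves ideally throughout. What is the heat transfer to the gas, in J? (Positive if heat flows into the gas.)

V₁ = nRT₁/P₁ = 1.06×8.314×349/103 = 29.9 L.
Polytropic n=1.19: T₂ = T₁(V₁/V₂)^(n−1) = 349×(0.211)^0.19 = 260 K; P₂ = P₁(V₁/V₂)^n = 16.1 kPa.
W = (P₁V₁−P₂V₂)/(n−1) = (103×29.9−16.1×142)/0.19 = 4150 J.
ΔU = nCvΔT = 1.06×20.8×(260−349) = -1970 J.
Q = ΔU + W = 2180 J.

2180 J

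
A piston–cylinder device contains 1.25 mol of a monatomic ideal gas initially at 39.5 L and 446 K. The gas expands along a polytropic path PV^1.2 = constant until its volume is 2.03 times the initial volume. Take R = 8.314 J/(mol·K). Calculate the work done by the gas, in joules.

3060 J

P₁ = nRT₁/V₁ = 1.25×8.314×446/39.5 = 117 kPa.
Polytropic n=1.2: T₂ = T₁(V₁/V₂)^(n−1) = 446×(0.493)^0.20 = 387 K; P₂ = P₁(V₁/V₂)^n = 50.2 kPa.
W = (P₁V₁−P₂V₂)/(n−1) = (117×39.5−50.2×80.2)/0.20 = 3060 J.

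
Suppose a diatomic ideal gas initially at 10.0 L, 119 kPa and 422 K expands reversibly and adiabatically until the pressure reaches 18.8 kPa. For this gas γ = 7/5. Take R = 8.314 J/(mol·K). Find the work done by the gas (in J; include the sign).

1220 J

n = P₁V₁/(RT₁) = 119×10.0/(8.314×422) = 0.339 mol.
Adiabatic: T₂/T₁ = (P₂/P₁)^((γ−1)/γ) ⇒ T₂ = 422×(0.158)^0.286 = 249 K; V₂ = 37.4 L.
ΔU = nCvΔT = 0.339×20.8×(249−422) = -1220 J.
Q = 0 for an adiabatic process, so W = −ΔU = 1220 J.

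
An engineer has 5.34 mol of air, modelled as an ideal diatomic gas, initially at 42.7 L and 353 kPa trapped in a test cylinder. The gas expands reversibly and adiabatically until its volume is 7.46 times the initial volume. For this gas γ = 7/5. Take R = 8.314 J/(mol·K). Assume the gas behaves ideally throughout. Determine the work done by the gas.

20800 J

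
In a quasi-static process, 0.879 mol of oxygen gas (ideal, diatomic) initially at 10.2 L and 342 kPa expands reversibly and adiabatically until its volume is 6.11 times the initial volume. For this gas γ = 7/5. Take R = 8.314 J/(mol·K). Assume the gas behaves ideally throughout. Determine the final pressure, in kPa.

T₁ = P₁V₁/(nR) = 342×10.2/(0.879×8.314) = 477 K.
Adiabatic: TV^(γ−1) = const ⇒ T₂ = 477×(0.164)^0.400 = 231 K; PV^γ = const ⇒ P₂ = 27.1 kPa.

27.1 kPa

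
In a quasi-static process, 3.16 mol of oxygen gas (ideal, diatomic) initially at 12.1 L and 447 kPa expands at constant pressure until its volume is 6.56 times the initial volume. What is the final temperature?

1350 K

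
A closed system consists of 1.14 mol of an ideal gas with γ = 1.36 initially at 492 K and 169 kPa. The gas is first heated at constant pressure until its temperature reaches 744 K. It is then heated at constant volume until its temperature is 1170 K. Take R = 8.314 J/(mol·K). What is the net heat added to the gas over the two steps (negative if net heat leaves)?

V₁ = nRT₁/P₁ = 1.14×8.314×492/169 = 27.6 L.
Step 1 — Isobaric: P stays 169 kPa; V/T = const ⇒ T₂ = 744 K, V₂ = 41.7 L.
W = PΔV = 169×(41.7−27.6) kPa·L = 2390 J.
ΔU = nCvΔT = 1.14×23.1×(744−492) = 6630 J.
Q = ΔU + W = nCpΔT = 9020 J.
State after step 1: P = 169 kPa, V = 41.7 L, T = 744 K.
Step 2 — Isochoric: V stays 41.7 L; P/T = const ⇒ T₂ = 1170 K, P₂ = 266 kPa.
W = 0 (no volume change).
ΔU = nCvΔT = 1.14×23.1×(1170−744) = 11200 J.
Q = ΔU = 11200 J.
Net over both steps: W = 2390 J, Q = 20200 J, ΔU = 17900 J.

20200 J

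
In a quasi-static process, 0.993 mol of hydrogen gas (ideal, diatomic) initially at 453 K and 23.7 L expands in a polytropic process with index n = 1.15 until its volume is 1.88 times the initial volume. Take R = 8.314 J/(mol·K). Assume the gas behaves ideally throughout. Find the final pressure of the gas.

76.4 kPa

P₁ = nRT₁/V₁ = 0.993×8.314×453/23.7 = 158 kPa.
Polytropic n=1.15: T₂ = T₁(V₁/V₂)^(n−1) = 453×(0.532)^0.15 = 412 K; P₂ = P₁(V₁/V₂)^n = 76.4 kPa.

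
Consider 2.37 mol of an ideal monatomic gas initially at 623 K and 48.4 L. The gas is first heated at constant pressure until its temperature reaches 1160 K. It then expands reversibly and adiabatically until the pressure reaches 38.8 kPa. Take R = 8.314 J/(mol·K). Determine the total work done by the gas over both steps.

28700 J

P₁ = nRT₁/V₁ = 2.37×8.314×623/48.4 = 254 kPa.
Step 1 — Isobaric: P stays 254 kPa; V/T = const ⇒ T₂ = 1160 K, V₂ = 90.1 L.
W = PΔV = 254×(90.1−48.4) kPa·L = 10600 J.
ΔU = nCvΔT = 2.37×12.5×(1160−623) = 15900 J.
Q = ΔU + W = nCpΔT = 26500 J.
State after step 1: P = 254 kPa, V = 90.1 L, T = 1160 K.
Step 2 — Adiabatic: T₂/T₁ = (P₂/P₁)^((γ−1)/γ) ⇒ T₂ = 1160×(0.153)^0.400 = 547 K; V₂ = 278 L.
ΔU = nCvΔT = 2.37×12.5×(547−1160) = -18100 J.
Q = 0 for an adiabatic process, so W = −ΔU = 18100 J.
Net over both steps: W = 28700 J, Q = 26500 J, ΔU = -2230 J.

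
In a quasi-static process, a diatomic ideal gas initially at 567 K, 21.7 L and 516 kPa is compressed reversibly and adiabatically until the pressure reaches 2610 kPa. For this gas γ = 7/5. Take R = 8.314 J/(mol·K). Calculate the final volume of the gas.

Adiabatic: T₂/T₁ = (P₂/P₁)^((γ−1)/γ) ⇒ T₂ = 567×(5.06)^0.286 = 901 K; V₂ = 6.82 L.

6.82 L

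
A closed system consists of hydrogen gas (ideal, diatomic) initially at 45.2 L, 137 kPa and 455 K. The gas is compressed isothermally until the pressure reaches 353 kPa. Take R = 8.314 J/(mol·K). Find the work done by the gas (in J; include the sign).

-5860 J

n = P₁V₁/(RT₁) = 137×45.2/(8.314×455) = 1.64 mol.
Isothermal: T stays 455 K; PV = const ⇒ V₂ = 17.5 L, P₂ = 353 kPa.
W = nRT ln(V₂/V₁) = 1.64×8.314×455×ln(0.388) = -5860 J.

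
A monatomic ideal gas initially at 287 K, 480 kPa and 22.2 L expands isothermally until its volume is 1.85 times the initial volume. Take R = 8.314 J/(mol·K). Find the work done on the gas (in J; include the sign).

n = P₁V₁/(RT₁) = 480×22.2/(8.314×287) = 4.47 mol.
Isothermal: T stays 287 K; PV = const ⇒ V₂ = 41.1 L, P₂ = 259 kPa.
W = nRT ln(V₂/V₁) = 4.47×8.314×287×ln(1.85) = 6560 J.
Work done on the gas = −W_by = -6560 J.

-6560 J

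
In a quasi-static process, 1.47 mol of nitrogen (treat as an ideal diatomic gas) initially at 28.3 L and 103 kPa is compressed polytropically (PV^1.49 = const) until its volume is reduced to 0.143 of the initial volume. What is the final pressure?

1870 kPa

T₁ = P₁V₁/(nR) = 103×28.3/(1.47×8.314) = 239 K.
Polytropic n=1.49: T₂ = T₁(V₁/V₂)^(n−1) = 239×(6.99)^0.49 = 619 K; P₂ = P₁(V₁/V₂)^n = 1870 kPa.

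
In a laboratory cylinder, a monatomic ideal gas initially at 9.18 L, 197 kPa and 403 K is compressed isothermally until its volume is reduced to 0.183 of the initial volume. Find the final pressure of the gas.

Isothermal: T stays 403 K; PV = const ⇒ V₂ = 1.68 L, P₂ = 1080 kPa.

1080 kPa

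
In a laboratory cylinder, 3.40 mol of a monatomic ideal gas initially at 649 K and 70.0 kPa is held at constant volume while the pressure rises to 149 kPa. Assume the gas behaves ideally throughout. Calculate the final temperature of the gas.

V₁ = nRT₁/P₁ = 3.40×8.314×649/70.0 = 262 L.
Isochoric: V stays 262 L; P/T = const ⇒ T₂ = 1380 K, P₂ = 149 kPa.

1380 K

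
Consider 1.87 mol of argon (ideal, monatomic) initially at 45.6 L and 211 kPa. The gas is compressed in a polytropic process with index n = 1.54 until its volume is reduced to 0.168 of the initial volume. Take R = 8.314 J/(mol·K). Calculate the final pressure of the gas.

T₁ = P₁V₁/(nR) = 211×45.6/(1.87×8.314) = 619 K.
Polytropic n=1.54: T₂ = T₁(V₁/V₂)^(n−1) = 619×(5.95)^0.54 = 1620 K; P₂ = P₁(V₁/V₂)^n = 3290 kPa.

3290 kPa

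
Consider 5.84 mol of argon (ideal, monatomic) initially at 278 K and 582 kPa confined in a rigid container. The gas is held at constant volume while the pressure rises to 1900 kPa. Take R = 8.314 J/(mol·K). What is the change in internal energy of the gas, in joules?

V₁ = nRT₁/P₁ = 5.84×8.314×278/582 = 23.2 L.
Isochoric: V stays 23.2 L; P/T = const ⇒ T₂ = 908 K, P₂ = 1900 kPa.
For an ideal gas ΔU = nCvΔT with Cv = (3/2)R = 12.5 J/(mol·K).
ΔU = 5.84×12.5×(908−278) = 45900 J.

45900 J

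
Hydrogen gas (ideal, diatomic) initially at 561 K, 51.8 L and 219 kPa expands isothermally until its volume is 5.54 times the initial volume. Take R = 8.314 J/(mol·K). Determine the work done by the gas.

19400 J

n = P₁V₁/(RT₁) = 219×51.8/(8.314×561) = 2.43 mol.
Isothermal: T stays 561 K; PV = const ⇒ V₂ = 287 L, P₂ = 39.5 kPa.
W = nRT ln(V₂/V₁) = 2.43×8.314×561×ln(5.54) = 19400 J.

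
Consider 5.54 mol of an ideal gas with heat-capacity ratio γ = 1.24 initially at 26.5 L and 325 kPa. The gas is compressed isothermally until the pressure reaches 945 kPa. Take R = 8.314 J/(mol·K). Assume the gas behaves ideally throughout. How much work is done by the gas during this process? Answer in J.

-9190 J

T₁ = P₁V₁/(nR) = 325×26.5/(5.54×8.314) = 187 K.
Isothermal: T stays 187 K; PV = const ⇒ V₂ = 9.11 L, P₂ = 945 kPa.
W = nRT ln(V₂/V₁) = 5.54×8.314×187×ln(0.344) = -9190 J.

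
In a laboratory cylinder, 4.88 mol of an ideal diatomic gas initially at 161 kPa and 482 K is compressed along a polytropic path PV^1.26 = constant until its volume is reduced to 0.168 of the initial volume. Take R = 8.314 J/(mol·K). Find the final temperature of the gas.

V₁ = nRT₁/P₁ = 4.88×8.314×482/161 = 121 L.
Polytropic n=1.26: T₂ = T₁(V₁/V₂)^(n−1) = 482×(5.95)^0.26 = 766 K; P₂ = P₁(V₁/V₂)^n = 1520 kPa.

766 K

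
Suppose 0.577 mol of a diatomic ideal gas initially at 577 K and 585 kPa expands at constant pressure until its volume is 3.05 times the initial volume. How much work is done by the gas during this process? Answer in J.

V₁ = nRT₁/P₁ = 0.577×8.314×577/585 = 4.73 L.
Isobaric: P stays 585 kPa; V/T = const ⇒ T₂ = 1760 K, V₂ = 14.4 L.
W = PΔV = 585×(14.4−4.73) kPa·L = 5670 J.

5670 J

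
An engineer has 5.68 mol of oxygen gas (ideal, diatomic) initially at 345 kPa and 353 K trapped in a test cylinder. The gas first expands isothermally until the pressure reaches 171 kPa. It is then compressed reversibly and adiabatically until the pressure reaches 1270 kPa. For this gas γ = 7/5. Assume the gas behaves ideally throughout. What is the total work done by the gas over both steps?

V₁ = nRT₁/P₁ = 5.68×8.314×353/345 = 48.3 L.
Step 1 — Isothermal: T stays 353 K; PV = const ⇒ V₂ = 97.5 L, P₂ = 171 kPa.
ΔU = 0 (ideal gas, T constant).
W = nRT ln(V₂/V₁) = 5.68×8.314×353×ln(2.02) = 11700 J.
Q = ΔU + W = 11700 J.
State after step 1: P = 171 kPa, V = 97.5 L, T = 353 K.
Step 2 — Adiabatic: T₂/T₁ = (P₂/P₁)^((γ−1)/γ) ⇒ T₂ = 353×(7.43)^0.286 = 626 K; V₂ = 23.3 L.
ΔU = nCvΔT = 5.68×20.8×(626−353) = 32200 J.
Q = 0 for an adiabatic process, so W = −ΔU = -32200 J.
Net over both steps: W = -20500 J, Q = 11700 J, ΔU = 32200 J.

-20500 J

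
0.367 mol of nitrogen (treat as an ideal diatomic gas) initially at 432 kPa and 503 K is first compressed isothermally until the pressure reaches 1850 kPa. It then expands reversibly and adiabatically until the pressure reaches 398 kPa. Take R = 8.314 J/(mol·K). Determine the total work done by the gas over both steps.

V₁ = nRT₁/P₁ = 0.367×8.314×503/432 = 3.55 L.
Step 1 — Isothermal: T stays 503 K; PV = const ⇒ V₂ = 0.830 L, P₂ = 1850 kPa.
ΔU = 0 (ideal gas, T constant).
W = nRT ln(V₂/V₁) = 0.367×8.314×503×ln(0.234) = -2230 J.
Q = ΔU + W = -2230 J.
State after step 1: P = 1850 kPa, V = 0.830 L, T = 503 K.
Step 2 — Adiabatic: T₂/T₁ = (P₂/P₁)^((γ−1)/γ) ⇒ T₂ = 503×(0.215)^0.286 = 324 K; V₂ = 2.49 L.
ΔU = nCvΔT = 0.367×20.8×(324−503) = -1360 J.
Q = 0 for an adiabatic process, so W = −ΔU = 1360 J.
Net over both steps: W = -869 J, Q = -2230 J, ΔU = -1360 J.

-869 J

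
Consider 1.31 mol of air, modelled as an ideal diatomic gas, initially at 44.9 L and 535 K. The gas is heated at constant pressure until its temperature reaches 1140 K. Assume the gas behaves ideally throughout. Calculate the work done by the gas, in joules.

P₁ = nRT₁/V₁ = 1.31×8.314×535/44.9 = 130 kPa.
Isobaric: P stays 130 kPa; V/T = const ⇒ T₂ = 1140 K, V₂ = 95.7 L.
W = PΔV = 130×(95.7−44.9) kPa·L = 6590 J.

6590 J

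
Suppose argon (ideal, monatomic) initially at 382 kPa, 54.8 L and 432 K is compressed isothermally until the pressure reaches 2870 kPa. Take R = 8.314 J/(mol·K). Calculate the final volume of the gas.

Isothermal: T stays 432 K; PV = const ⇒ V₂ = 7.29 L, P₂ = 2870 kPa.

7.29 L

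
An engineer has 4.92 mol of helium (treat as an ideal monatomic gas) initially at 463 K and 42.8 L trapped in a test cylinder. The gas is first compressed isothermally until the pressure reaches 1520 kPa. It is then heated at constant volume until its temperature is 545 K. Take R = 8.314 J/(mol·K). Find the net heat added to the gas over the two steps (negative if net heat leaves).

-18300 J

P₁ = nRT₁/V₁ = 4.92×8.314×463/42.8 = 442 kPa.
Step 1 — Isothermal: T stays 463 K; PV = const ⇒ V₂ = 12.5 L, P₂ = 1520 kPa.
ΔU = 0 (ideal gas, T constant).
W = nRT ln(V₂/V₁) = 4.92×8.314×463×ln(0.291) = -23400 J.
Q = ΔU + W = -23400 J.
State after step 1: P = 1520 kPa, V = 12.5 L, T = 463 K.
Step 2 — Isochoric: V stays 12.5 L; P/T = const ⇒ T₂ = 545 K, P₂ = 1790 kPa.
W = 0 (no volume change).
ΔU = nCvΔT = 4.92×12.5×(545−463) = 5030 J.
Q = ΔU = 5030 J.
Net over both steps: W = -23400 J, Q = -18300 J, ΔU = 5030 J.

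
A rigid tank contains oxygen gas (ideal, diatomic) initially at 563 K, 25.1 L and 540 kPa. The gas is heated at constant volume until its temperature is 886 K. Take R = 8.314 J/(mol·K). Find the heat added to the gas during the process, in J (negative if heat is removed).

19400 J

n = P₁V₁/(RT₁) = 540×25.1/(8.314×563) = 2.90 mol.
Isochoric: V stays 25.1 L; P/T = const ⇒ T₂ = 886 K, P₂ = 850 kPa.
W = 0 (no volume change).
ΔU = nCvΔT = 2.90×20.8×(886−563) = 19400 J.
Q = ΔU = 19400 J.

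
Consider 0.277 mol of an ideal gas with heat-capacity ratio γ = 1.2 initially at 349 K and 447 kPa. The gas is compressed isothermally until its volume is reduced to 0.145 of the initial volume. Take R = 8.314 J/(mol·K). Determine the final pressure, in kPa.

V₁ = nRT₁/P₁ = 0.277×8.314×349/447 = 1.80 L.
Isothermal: T stays 349 K; PV = const ⇒ V₂ = 0.261 L, P₂ = 3080 kPa.

3080 kPa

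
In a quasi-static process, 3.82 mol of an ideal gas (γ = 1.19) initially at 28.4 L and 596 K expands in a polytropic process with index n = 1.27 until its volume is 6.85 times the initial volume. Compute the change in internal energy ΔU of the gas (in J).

-40400 J

P₁ = nRT₁/V₁ = 3.82×8.314×596/28.4 = 667 kPa.
Polytropic n=1.27: T₂ = T₁(V₁/V₂)^(n−1) = 596×(0.146)^0.27 = 354 K; P₂ = P₁(V₁/V₂)^n = 57.9 kPa.
For an ideal gas ΔU = nCvΔT with Cv = R/(γ−1) = 43.8 J/(mol·K).
ΔU = 3.82×43.8×(354−596) = -40400 J.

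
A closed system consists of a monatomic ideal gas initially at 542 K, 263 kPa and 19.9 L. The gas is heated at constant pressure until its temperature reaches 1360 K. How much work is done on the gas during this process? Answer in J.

n = P₁V₁/(RT₁) = 263×19.9/(8.314×542) = 1.16 mol.
Isobaric: P stays 263 kPa; V/T = const ⇒ T₂ = 1360 K, V₂ = 49.9 L.
W = PΔV = 263×(49.9−19.9) kPa·L = 7900 J.
Work done on the gas = −W_by = -7900 J.

-7900 J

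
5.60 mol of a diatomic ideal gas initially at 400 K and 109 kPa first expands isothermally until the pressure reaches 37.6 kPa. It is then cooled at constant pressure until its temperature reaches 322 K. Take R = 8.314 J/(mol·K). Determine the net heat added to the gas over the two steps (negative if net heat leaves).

7110 J

V₁ = nRT₁/P₁ = 5.60×8.314×400/109 = 171 L.
Step 1 — Isothermal: T stays 400 K; PV = const ⇒ V₂ = 495 L, P₂ = 37.6 kPa.
ΔU = 0 (ideal gas, T constant).
W = nRT ln(V₂/V₁) = 5.60×8.314×400×ln(2.90) = 19800 J.
Q = ΔU + W = 19800 J.
State after step 1: P = 37.6 kPa, V = 495 L, T = 400 K.
Step 2 — Isobaric: P stays 37.6 kPa; V/T = const ⇒ T₂ = 322 K, V₂ = 399 L.
W = PΔV = 37.6×(399−495) kPa·L = -3630 J.
ΔU = nCvΔT = 5.60×20.8×(322−400) = -9080 J.
Q = ΔU + W = nCpΔT = -12700 J.
Net over both steps: W = 16200 J, Q = 7110 J, ΔU = -9080 J.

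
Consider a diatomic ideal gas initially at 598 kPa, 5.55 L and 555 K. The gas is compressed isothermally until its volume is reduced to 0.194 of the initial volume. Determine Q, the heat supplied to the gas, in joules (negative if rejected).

n = P₁V₁/(RT₁) = 598×5.55/(8.314×555) = 0.719 mol.
Isothermal: T stays 555 K; PV = const ⇒ V₂ = 1.08 L, P₂ = 3080 kPa.
ΔU = 0 (ideal gas, T constant).
W = nRT ln(V₂/V₁) = 0.719×8.314×555×ln(0.194) = -5440 J.
Q = ΔU + W = -5440 J.

-5440 J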